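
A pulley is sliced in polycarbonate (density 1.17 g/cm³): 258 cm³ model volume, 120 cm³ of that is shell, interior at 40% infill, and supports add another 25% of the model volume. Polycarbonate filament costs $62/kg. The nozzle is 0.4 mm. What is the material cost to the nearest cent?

Interior volume = 258 − 120, so 138 cm³.
Infill deposited = 0.40 × 138, so 55.2 cm³.
Support = 0.25 × 258 = 64.5 cm³.
Total extruded = 120 + 55.2 + 64.5, so 239.7 cm³.
Mass = 239.7 × 1.17 = 280.449 g.
At $62/kg: 280.449/1000 × 62 = $17.39.

$17.39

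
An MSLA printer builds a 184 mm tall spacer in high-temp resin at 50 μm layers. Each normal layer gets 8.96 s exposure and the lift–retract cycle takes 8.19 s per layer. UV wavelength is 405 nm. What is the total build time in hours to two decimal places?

17.53 hours

Layers = ⌈184/0.05⌉ = 3680.
Per-layer time = 8.96 + 8.19, so 17.15 s.
Build time: 3680 × 17.15 s = 63112 s, i.e. 17.53 hours.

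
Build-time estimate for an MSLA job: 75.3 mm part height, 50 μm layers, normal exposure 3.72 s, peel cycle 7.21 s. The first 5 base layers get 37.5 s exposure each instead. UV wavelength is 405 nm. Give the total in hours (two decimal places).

Layer count = ceil(75.3 / 0.05) = 1506.
Bottom layers: 5 × (37.5 + 7.21) → 223.55 s.
Regular layers = 1501 × (3.72 + 7.21) = 16405.93 s.
Sum: 223.55 + 16405.93 = 16629.48 s → 4.62 hours.

4.62 hours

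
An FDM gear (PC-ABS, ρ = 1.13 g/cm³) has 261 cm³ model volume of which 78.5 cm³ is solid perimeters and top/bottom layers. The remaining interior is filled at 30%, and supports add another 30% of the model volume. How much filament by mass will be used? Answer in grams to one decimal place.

Interior volume: 261 − 78.5 → 182.5 cm³.
Deposited infill: 0.30 × 182.5 → 54.75 cm³.
Support = 0.30 × 261, so 78.3 cm³.
Total extruded: 78.5 + 54.75 + 78.3 → 211.55 cm³.
Mass = 211.55 × 1.13, so 239.0515 g.

239.1 g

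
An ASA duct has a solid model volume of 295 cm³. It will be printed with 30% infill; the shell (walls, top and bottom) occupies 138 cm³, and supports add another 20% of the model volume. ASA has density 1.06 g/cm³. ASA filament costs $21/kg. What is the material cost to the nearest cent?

Volume inside the shell = 295 − 138 = 157 cm³.
Infill deposited: 0.30 × 157 → 47.1 cm³.
Support: 0.20 × 295 → 59 cm³.
Total printed volume = 138 + 47.1 + 59 = 244.1 cm³.
Mass = 244.1 × 1.06, so 258.746 g.
At $21/kg: 258.746/1000 × 21 = $5.43.

$5.43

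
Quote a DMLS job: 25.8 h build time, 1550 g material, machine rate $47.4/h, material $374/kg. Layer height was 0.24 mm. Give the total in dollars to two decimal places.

Time charge = 47.4 × 25.8, so $1222.92.
Material charge = 374 × 1550/1000 = $579.70.
Job cost: 1222.92 + 579.70 = $1802.62.

$1802.62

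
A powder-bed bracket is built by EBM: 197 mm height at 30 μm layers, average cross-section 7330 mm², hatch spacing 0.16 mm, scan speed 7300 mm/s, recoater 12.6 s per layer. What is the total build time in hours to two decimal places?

Number of layers: 197 / 0.03 → 6567 (rounded up).
Per-layer scan distance: 7330 / 0.16 → 45812.5 mm.
Scan time per layer = 45812.5 / 7300 = 6.2757 s.
Layer cycle: 6.2757 + 12.6 → 18.8757 s.
Build time = 6567 × 18.8757 = 123956.7219 s = 34.43 hours.

34.43 hours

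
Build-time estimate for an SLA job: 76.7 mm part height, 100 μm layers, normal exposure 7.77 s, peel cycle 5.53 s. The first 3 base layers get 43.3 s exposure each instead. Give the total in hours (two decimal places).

2.86 hours

Layers = ⌈76.7/0.1⌉ = 767.
Burn-in layers = 3 × (43.3 + 5.53), so 146.49 s.
Regular layers = 764 × (7.77 + 5.53), so 10161.2 s.
Total = 146.49 + 10161.2 = 10307.69 s = 2.86 hours.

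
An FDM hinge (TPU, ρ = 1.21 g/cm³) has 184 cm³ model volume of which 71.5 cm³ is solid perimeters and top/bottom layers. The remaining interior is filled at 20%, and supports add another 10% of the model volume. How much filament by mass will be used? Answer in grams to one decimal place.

Volume inside the shell: 184 − 71.5 → 112.5 cm³.
Infill deposited: 0.20 × 112.5 → 22.5 cm³.
Support = 0.10 × 184, so 18.4 cm³.
Total printed volume = 71.5 + 22.5 + 18.4, so 112.4 cm³.
Mass: 112.4 × 1.21 → 136.004 g.

136.0 g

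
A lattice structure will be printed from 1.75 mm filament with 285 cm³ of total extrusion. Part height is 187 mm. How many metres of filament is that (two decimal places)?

118.49 m

A = π r² = π × 0.875² = 2.4053 mm².
Length = 285 cm³ / 2.4053 mm² = 285000 / 2.4053 = 118488.34 mm = 118.49 m.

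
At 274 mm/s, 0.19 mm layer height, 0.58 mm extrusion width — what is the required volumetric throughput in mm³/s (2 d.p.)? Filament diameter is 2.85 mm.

30.19

A: 0.19 × 0.58 → 0.1102 mm².
Q = v·A = 274 × 0.1102 = 30.19 mm³/s.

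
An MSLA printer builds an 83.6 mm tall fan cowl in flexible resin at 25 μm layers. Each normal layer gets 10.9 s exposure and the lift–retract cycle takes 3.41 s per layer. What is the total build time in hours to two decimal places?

Layer count = ceil(83.6 / 0.025) = 3344.
Cycle time = 10.9 + 3.41 = 14.31 s.
Total = 3344 × 14.31 = 47852.64 s = 13.29 hours.

13.29 hours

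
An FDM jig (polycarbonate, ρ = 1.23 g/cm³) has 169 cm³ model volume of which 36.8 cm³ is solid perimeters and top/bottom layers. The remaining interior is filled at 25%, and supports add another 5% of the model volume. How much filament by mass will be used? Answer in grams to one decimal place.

96.3 g

Interior volume: 169 − 36.8 → 132.2 cm³.
Infill deposited = 0.25 × 132.2, so 33.05 cm³.
Support = 0.05 × 169, so 8.45 cm³.
Total printed volume = 36.8 + 33.05 + 8.45, so 78.3 cm³.
Mass: 78.3 × 1.23 → 96.309 g.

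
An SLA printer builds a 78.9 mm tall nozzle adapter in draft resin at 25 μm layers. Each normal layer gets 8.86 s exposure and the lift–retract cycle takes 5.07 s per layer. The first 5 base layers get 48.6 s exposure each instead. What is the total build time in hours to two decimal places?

12.27 hours

Number of layers: 78.9 / 0.025 → 3156 (rounded up).
Base layers = 5 × (48.6 + 5.07) = 268.35 s.
Normal layers = 3151 × (8.86 + 5.07) = 43893.43 s.
Sum: 268.35 + 43893.43 = 44161.78 s → 12.27 hours.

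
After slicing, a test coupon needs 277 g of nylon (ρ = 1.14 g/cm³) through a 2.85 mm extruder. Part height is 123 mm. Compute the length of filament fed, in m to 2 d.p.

38.09 m

Volume = 277 g / 1.14 g·cm⁻³ = 242.9825 cm³ = 242982.5 mm³.
Cross-section of 2.85 mm filament: π·(2.85/2)² = 6.3794 mm².
Length = 242982.5 / 6.3794 = 38088.61 mm = 38.09 m.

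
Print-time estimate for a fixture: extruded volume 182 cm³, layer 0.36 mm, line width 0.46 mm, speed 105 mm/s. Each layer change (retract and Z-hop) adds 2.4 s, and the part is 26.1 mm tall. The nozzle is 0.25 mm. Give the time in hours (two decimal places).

Extrusion cross-section: 0.36 × 0.46 → 0.1656 mm².
Path length: 182000 mm³ / 0.1656 mm² → 1099033.8 mm.
Print-move time = 1099033.8 / 105, so 10467 s.
Number of layers: 26.1 / 0.36 → 73 (rounded up).
Layer-change overhead = 73 × 2.4 = 175.2 s.
Altogether 10467 + 175.2 = 10642.2 s, i.e. 2.96 hours.

2.96 hours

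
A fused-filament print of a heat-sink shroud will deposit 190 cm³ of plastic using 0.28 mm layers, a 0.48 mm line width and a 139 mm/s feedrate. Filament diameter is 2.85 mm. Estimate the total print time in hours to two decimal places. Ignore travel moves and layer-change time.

Extrusion cross-section = 0.28 × 0.48 = 0.1344 mm².
Path length: 190000 mm³ / 0.1344 mm² → 1413690.5 mm.
Extrusion time: 1413690.5 / 139 → 10170.4 s.
In the requested units: 10170.4 s = 2.83 hours.

2.83 hours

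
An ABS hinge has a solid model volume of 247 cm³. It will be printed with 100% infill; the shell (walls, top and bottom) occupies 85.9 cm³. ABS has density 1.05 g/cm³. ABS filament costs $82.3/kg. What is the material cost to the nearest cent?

$21.34

Interior volume = 247 − 85.9 = 161.1 cm³.
Infill deposited = 1.00 × 161.1 = 161.1 cm³.
Total printed volume = 85.9 + 161.1 = 247 cm³.
Mass = 247 × 1.05 = 259.35 g.
At $82.3/kg: 259.35/1000 × 82.3 = $21.34.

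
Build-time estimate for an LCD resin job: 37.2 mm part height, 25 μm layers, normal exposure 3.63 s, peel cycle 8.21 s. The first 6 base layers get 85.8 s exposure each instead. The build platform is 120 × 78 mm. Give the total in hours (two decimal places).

Layer count = ceil(37.2 / 0.025) = 1488.
Base layers = 6 × (85.8 + 8.21), so 564.06 s.
Normal layers: 1482 × (3.63 + 8.21) → 17546.88 s.
Total = 564.06 + 17546.88 = 18110.94 s = 5.03 hours.

5.03 hours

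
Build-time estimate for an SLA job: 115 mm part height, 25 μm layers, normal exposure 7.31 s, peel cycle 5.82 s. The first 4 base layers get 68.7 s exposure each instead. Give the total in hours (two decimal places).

16.85 hours

Number of layers: 115 / 0.025 → 4600 (rounded up).
Base layers: 4 × (68.7 + 5.82) → 298.08 s.
Normal layers = 4596 × (7.31 + 5.82) = 60345.48 s.
Sum: 298.08 + 60345.48 = 60643.56 s → 16.85 hours.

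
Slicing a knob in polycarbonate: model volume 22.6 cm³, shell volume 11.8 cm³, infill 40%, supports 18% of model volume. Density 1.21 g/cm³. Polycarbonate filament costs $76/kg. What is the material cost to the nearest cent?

$1.86

Volume inside the shell = 22.6 − 11.8 = 10.8 cm³.
Infill deposited = 0.40 × 10.8, so 4.32 cm³.
Support = 0.18 × 22.6, so 4.068 cm³.
Deposited volume = 11.8 + 4.32 + 4.068, so 20.188 cm³.
Mass: 20.188 × 1.21 → 24.42748 g.
At $76/kg: 24.42748/1000 × 76 = $1.86.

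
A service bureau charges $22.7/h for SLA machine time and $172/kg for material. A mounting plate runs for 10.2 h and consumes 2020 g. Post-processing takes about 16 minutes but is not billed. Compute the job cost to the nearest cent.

Machine-time cost = 22.7 × 10.2, so $231.54.
Material charge: 172 × 2020/1000 → $347.44.
Total = 231.54 + 347.44 = $578.98.

$578.98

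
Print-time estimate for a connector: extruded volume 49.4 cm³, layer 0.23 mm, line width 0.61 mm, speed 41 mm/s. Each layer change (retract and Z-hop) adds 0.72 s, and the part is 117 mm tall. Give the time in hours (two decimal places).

2.49 hours

Bead cross-section: 0.23 × 0.61 → 0.1403 mm².
Total extruded path = 49400/0.1403 = 352102.6 mm.
Time extruding: 352102.6 / 41 → 8587.9 s.
Layers = ⌈117/0.23⌉ = 509.
Layer-change overhead = 509 × 0.72, so 366.48 s.
Total = 8587.9 + 366.48 = 8954.38 s = 2.49 hours.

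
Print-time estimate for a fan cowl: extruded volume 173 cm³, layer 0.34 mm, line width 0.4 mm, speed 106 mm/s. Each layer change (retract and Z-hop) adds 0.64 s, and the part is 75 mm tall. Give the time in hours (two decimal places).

3.37 hours

Line area = 0.34 × 0.4 = 0.136 mm².
Path length: 173000 mm³ / 0.136 mm² → 1272058.8 mm.
Print-move time = 1272058.8 / 106 = 12000.6 s.
Layers = ⌈75/0.34⌉ = 221.
Non-print overhead = 221 × 0.64 = 141.44 s.
Total = 12000.6 + 141.44 = 12142.04 s = 3.37 hours.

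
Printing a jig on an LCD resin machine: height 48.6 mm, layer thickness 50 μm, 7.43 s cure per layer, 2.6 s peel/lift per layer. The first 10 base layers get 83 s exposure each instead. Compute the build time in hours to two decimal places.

Number of layers: 48.6 / 0.05 → 972 (rounded up).
Burn-in layers = 10 × (83 + 2.6), so 856 s.
Remaining layers = 962 × (7.43 + 2.6), so 9648.86 s.
Total = 856 + 9648.86 = 10504.86 s = 2.92 hours.

2.92 hours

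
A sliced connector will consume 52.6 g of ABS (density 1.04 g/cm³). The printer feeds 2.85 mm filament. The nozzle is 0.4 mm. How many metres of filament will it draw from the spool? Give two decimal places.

Extruded volume: 52.6/1.04 = 50.5769 cm³ (50576.9 mm³).
A = π r² = π × 1.425² = 6.3794 mm².
Length = 50576.9 / 6.3794 = 7928.16 mm = 7.93 m.

7.93 m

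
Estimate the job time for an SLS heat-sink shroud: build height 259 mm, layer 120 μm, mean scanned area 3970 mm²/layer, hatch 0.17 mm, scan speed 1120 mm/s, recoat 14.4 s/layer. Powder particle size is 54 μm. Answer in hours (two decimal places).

21.14 hours

Layer count = ceil(259 / 0.12) = 2159.
Hatch length per layer = 3970 / 0.17 = 23352.9 mm.
Per-layer scan time: 23352.9 / 1120 → 20.8508 s.
Per-layer time: 20.8508 + 14.4 → 35.2508 s.
Total: 2159 × 35.2508 s = 76106.4772 s → 21.14 hours.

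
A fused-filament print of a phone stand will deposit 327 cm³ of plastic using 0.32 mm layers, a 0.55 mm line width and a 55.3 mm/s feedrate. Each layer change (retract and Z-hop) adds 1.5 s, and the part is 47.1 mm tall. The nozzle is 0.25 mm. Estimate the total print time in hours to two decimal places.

9.39 hours

Extrusion cross-section = 0.32 × 0.55, so 0.176 mm².
Total extruded path = 327000/0.176 = 1857954.5 mm.
Extrusion time: 1857954.5 / 55.3 → 33597.7 s.
Layers = ⌈47.1/0.32⌉ = 148.
Layer-change overhead: 148 × 1.5 → 222 s.
Total = 33597.7 + 222 = 33819.7 s = 9.39 hours.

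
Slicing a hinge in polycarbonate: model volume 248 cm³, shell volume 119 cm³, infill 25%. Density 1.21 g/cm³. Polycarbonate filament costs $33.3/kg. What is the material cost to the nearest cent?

$6.09

Interior volume: 248 − 119 → 129 cm³.
Infill volume = 0.25 × 129, so 32.25 cm³.
Deposited volume = 119 + 32.25, so 151.25 cm³.
Mass: 151.25 × 1.21 → 183.0125 g.
Cost = 183.0125 g / 1000 × $33.3/kg = $6.09.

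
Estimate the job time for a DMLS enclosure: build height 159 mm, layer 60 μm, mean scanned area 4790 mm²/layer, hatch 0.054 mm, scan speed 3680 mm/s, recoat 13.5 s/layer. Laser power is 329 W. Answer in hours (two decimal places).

Layer count = ceil(159 / 0.06) = 2650.
Hatch length per layer: 4790 / 0.054 → 88703.7 mm.
Scan time per layer = 88703.7 / 3680, so 24.1043 s.
Time per layer: 24.1043 + 13.5 → 37.6043 s.
Build time = 2650 × 37.6043 = 99651.395 s = 27.68 hours.

27.68 hours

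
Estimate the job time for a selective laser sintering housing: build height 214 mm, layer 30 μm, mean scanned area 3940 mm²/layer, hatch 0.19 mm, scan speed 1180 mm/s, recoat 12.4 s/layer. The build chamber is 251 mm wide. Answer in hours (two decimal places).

Number of layers: 214 / 0.03 → 7134 (rounded up).
Per-layer scan distance: 3940 / 0.19 → 20736.8 mm.
Per-layer scan time = 20736.8 / 1180 = 17.5736 s.
Time per layer = 17.5736 + 12.4 = 29.9736 s.
Total: 7134 × 29.9736 s = 213831.6624 s → 59.40 hours.

59.40 hours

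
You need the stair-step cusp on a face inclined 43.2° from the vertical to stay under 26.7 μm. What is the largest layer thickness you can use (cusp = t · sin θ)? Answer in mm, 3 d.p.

sin(43.2°) = 0.6845; t_max = 0.0267/0.6845 = 0.039 mm.

0.039 mm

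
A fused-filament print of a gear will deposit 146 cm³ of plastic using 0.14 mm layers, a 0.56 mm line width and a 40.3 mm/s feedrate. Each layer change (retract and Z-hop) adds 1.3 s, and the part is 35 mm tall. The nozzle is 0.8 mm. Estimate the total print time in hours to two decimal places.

Bead cross-section = 0.14 × 0.56, so 0.0784 mm².
Path length: 146000 mm³ / 0.0784 mm² → 1862244.9 mm.
Extrusion time = 1862244.9 / 40.3, so 46209.6 s.
Layer count = ceil(35 / 0.14) = 250.
Layer-change overhead = 250 × 1.3, so 325 s.
Altogether 46209.6 + 325 = 46534.6 s, i.e. 12.93 hours.

12.93 hours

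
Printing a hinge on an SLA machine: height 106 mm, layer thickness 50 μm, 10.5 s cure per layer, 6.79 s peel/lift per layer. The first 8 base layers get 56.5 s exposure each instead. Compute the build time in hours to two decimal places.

Number of layers: 106 / 0.05 → 2120 (rounded up).
Bottom layers: 8 × (56.5 + 6.79) → 506.32 s.
Remaining layers = 2112 × (10.5 + 6.79), so 36516.48 s.
Sum: 506.32 + 36516.48 = 37022.8 s → 10.28 hours.

10.28 hours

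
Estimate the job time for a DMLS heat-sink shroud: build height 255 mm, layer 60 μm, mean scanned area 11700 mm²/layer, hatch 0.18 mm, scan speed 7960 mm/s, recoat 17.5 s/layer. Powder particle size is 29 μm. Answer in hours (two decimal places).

30.30 hours

Layer count = ceil(255 / 0.06) = 4250.
Hatch length per layer: 11700 / 0.18 → 65000 mm.
Laser time per layer = 65000 / 7960 = 8.1658 s.
Time per layer = 8.1658 + 17.5 = 25.6658 s.
Total: 4250 × 25.6658 s = 109079.65 s → 30.30 hours.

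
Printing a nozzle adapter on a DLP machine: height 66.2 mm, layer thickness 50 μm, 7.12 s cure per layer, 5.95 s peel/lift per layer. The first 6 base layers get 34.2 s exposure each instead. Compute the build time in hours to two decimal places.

Layers = ⌈66.2/0.05⌉ = 1324.
Burn-in layers = 6 × (34.2 + 5.95), so 240.9 s.
Normal layers = 1318 × (7.12 + 5.95) = 17226.26 s.
Sum: 240.9 + 17226.26 = 17467.16 s → 4.85 hours.

4.85 hours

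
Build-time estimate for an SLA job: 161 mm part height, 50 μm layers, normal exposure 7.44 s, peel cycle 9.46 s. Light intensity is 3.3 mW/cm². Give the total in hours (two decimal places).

Layer count = ceil(161 / 0.05) = 3220.
Each layer takes = 7.44 + 9.46, so 16.9 s.
Build time: 3220 × 16.9 s = 54418 s, i.e. 15.12 hours.

15.12 hours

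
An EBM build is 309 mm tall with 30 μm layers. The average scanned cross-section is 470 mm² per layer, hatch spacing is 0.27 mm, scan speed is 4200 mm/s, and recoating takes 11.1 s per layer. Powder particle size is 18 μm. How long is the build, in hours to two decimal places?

32.94 hours

Layer count = ceil(309 / 0.03) = 10300.
Hatch length per layer = 470 / 0.27, so 1740.7 mm.
Beam time per layer = 1740.7 / 4200, so 0.4145 s.
Layer cycle = 0.4145 + 11.1, so 11.5145 s.
10300 layers × 11.5145 s/layer = 118599.35 s, i.e. 32.94 hours.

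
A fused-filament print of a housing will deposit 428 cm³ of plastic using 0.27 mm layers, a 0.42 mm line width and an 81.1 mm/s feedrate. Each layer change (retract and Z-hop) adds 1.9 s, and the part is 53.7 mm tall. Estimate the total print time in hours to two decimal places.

Bead cross-section: 0.27 × 0.42 → 0.1134 mm².
Total extruded path = 428000/0.1134 = 3774250.4 mm.
Print-move time = 3774250.4 / 81.1 = 46538.2 s.
Layers = ⌈53.7/0.27⌉ = 199.
Z-hop total = 199 × 1.9, so 378.1 s.
Altogether 46538.2 + 378.1 = 46916.3 s, i.e. 13.03 hours.

13.03 hours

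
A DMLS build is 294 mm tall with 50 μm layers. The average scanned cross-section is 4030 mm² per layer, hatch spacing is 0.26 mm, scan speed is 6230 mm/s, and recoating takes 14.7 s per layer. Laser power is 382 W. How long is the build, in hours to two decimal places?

28.07 hours

Layers = ⌈294/0.05⌉ = 5880.
Hatch length per layer = 4030 / 0.26 = 15500 mm.
Per-layer scan time: 15500 / 6230 → 2.488 s.
Layer cycle = 2.488 + 14.7, so 17.188 s.
Build time = 5880 × 17.188 = 101065.44 s = 28.07 hours.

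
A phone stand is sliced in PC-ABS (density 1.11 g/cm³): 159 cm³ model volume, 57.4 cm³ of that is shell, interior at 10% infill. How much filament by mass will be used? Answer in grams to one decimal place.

Infill region: 159 − 57.4 → 101.6 cm³.
Infill volume = 0.10 × 101.6 = 10.16 cm³.
Total extruded = 57.4 + 10.16 = 67.56 cm³.
Mass = 67.56 × 1.11, so 74.9916 g.

75.0 g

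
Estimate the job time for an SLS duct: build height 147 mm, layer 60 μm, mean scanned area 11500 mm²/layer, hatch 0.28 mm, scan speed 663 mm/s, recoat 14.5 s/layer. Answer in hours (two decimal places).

52.03 hours

Layers = ⌈147/0.06⌉ = 2450.
Scan path per layer: 11500 / 0.28 → 41071.4 mm.
Laser time per layer = 41071.4 / 663, so 61.9478 s.
Per-layer time: 61.9478 + 14.5 → 76.4478 s.
Total: 2450 × 76.4478 s = 187297.11 s → 52.03 hours.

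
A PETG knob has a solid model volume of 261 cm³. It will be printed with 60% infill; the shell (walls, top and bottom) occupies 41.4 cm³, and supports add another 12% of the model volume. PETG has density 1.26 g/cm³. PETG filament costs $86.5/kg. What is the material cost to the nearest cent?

$22.29

Interior volume = 261 − 41.4 = 219.6 cm³.
Infill deposited = 0.60 × 219.6 = 131.76 cm³.
Support: 0.12 × 261 → 31.32 cm³.
Total extruded = 41.4 + 131.76 + 31.32, so 204.48 cm³.
Mass = 204.48 × 1.26, so 257.6448 g.
At $86.5/kg: 257.6448/1000 × 86.5 = $22.29.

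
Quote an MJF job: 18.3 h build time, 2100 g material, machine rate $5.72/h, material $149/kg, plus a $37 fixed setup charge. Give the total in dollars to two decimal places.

$454.58

Machine cost = 5.72 × 18.3 = $104.676.
Material cost: 149 × 2100/1000 → $312.90.
Adding setup: 104.676 + 312.90 + 37 → 454.576 ≈ $454.58.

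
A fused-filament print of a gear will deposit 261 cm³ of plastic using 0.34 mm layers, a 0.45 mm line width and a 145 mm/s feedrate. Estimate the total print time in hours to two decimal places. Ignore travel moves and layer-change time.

Bead cross-section = 0.34 × 0.45 = 0.153 mm².
Toolpath length = 261 cm³ / 0.153 mm² = 261000 / 0.153 = 1705882.4 mm.
Extrusion time: 1705882.4 / 145 → 11764.7 s.
Converting: 11764.7 s = 3.27 hours.

3.27 hours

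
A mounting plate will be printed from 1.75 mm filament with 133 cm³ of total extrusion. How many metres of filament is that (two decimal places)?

55.29 m

Cross-section of 1.75 mm filament: π·(1.75/2)² = 2.4053 mm².
Length = 133 cm³ / 2.4053 mm² = 133000 / 2.4053 = 55294.56 mm = 55.29 m.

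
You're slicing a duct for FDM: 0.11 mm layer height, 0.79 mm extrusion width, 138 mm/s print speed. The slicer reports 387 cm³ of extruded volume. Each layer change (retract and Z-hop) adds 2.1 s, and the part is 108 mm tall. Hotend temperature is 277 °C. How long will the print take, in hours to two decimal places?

9.54 hours

Line area = 0.11 × 0.79 = 0.0869 mm².
Total extruded path = 387000/0.0869 = 4453394.7 mm.
Extrusion time: 4453394.7 / 138 → 32271 s.
Number of layers: 108 / 0.11 → 982 (rounded up).
Z-hop total = 982 × 2.1, so 2062.2 s.
Altogether 32271 + 2062.2 = 34333.2 s, i.e. 9.54 hours.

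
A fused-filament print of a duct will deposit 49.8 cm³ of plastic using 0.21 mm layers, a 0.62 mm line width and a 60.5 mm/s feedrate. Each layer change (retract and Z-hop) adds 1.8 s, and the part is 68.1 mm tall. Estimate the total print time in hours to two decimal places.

1.92 hours

Bead cross-section = 0.21 × 0.62, so 0.1302 mm².
Total extruded path = 49800/0.1302 = 382488.5 mm.
Time extruding = 382488.5 / 60.5, so 6322.1 s.
Number of layers: 68.1 / 0.21 → 325 (rounded up).
Layer-change overhead = 325 × 1.8, so 585 s.
Altogether 6322.1 + 585 = 6907.1 s, i.e. 1.92 hours.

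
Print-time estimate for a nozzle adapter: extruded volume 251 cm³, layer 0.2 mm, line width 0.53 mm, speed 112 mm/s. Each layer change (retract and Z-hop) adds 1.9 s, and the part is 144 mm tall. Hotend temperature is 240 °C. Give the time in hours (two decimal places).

Bead cross-section = 0.2 × 0.53, so 0.106 mm².
Toolpath length = 251 cm³ / 0.106 mm² = 251000 / 0.106 = 2367924.5 mm.
Print-move time = 2367924.5 / 112, so 21142.2 s.
Number of layers: 144 / 0.2 → 720 (rounded up).
Layer-change overhead = 720 × 1.9, so 1368 s.
Altogether 21142.2 + 1368 = 22510.2 s, i.e. 6.25 hours.

6.25 hours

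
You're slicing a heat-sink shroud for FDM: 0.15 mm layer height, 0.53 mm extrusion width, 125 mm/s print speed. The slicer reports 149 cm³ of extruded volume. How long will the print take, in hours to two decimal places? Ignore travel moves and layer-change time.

Bead cross-section = 0.15 × 0.53 = 0.0795 mm².
Total extruded path = 149000/0.0795 = 1874213.8 mm.
Extrusion time = 1874213.8 / 125 = 14993.7 s.
14993.7 s = 4.16 hours.

4.16 hours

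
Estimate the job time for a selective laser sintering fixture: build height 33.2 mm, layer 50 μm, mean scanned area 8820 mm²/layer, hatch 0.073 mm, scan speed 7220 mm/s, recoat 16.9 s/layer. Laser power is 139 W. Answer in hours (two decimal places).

6.20 hours

Number of layers: 33.2 / 0.05 → 664 (rounded up).
Hatch length per layer = 8820 / 0.073 = 120821.9 mm.
Scan time per layer: 120821.9 / 7220 → 16.7343 s.
Per-layer time = 16.7343 + 16.9 = 33.6343 s.
Total: 664 × 33.6343 s = 22333.1752 s → 6.20 hours.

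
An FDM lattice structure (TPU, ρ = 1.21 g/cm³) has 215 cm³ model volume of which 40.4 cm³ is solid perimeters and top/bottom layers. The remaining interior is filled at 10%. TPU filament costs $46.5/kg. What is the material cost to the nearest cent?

Interior volume = 215 − 40.4, so 174.6 cm³.
Deposited infill = 0.10 × 174.6, so 17.46 cm³.
Deposited volume = 40.4 + 17.46 = 57.86 cm³.
Mass = 57.86 × 1.21 = 70.0106 g.
Cost = 70.0106 g / 1000 × $46.5/kg = $3.26.

$3.26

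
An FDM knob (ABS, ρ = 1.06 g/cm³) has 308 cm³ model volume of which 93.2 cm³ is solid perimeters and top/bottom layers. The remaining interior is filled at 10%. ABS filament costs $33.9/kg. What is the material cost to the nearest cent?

$4.12

Interior volume: 308 − 93.2 → 214.8 cm³.
Deposited infill = 0.10 × 214.8 = 21.48 cm³.
Deposited volume = 93.2 + 21.48 = 114.68 cm³.
Mass = 114.68 × 1.06, so 121.5608 g.
At $33.9/kg: 121.5608/1000 × 33.9 = $4.12.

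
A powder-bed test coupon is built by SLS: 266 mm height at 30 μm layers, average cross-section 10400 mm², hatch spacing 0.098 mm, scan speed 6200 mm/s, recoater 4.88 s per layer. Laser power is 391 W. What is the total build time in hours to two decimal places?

Layer count = ceil(266 / 0.03) = 8867.
Scan path per layer: 10400 / 0.098 → 106122.4 mm.
Scan time per layer = 106122.4 / 6200 = 17.1165 s.
Layer cycle: 17.1165 + 4.88 → 21.9965 s.
8867 layers × 21.9965 s/layer = 195042.9655 s, i.e. 54.18 hours.

54.18 hours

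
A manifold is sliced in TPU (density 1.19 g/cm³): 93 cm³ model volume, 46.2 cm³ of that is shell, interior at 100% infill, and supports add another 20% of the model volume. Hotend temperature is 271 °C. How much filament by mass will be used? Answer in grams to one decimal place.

Volume inside the shell = 93 − 46.2, so 46.8 cm³.
Deposited infill = 1.00 × 46.8 = 46.8 cm³.
Support: 0.20 × 93 → 18.6 cm³.
Total printed volume: 46.2 + 46.8 + 18.6 → 111.6 cm³.
Mass: 111.6 × 1.19 → 132.804 g.

132.8 g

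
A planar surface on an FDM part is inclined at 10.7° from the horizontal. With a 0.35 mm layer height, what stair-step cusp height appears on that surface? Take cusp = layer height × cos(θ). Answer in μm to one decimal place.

343.9 μm

cos(10.7°) = 0.9826, so cusp = 0.35 × 0.9826 = 0.34391 mm → 343.9 μm.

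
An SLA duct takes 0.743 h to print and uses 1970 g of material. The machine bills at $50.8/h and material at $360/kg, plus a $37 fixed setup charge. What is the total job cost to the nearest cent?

Machine cost: 50.8 × 0.743 → $37.7444.
Feedstock cost: 360 × 1970/1000 → $709.20.
Total = 37.7444 + 709.20 + 37 = 783.9444 ≈ $783.94.

$783.94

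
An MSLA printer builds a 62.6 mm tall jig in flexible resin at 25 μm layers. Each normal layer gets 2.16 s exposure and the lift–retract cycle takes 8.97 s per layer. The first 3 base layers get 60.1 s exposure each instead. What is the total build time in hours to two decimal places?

Number of layers: 62.6 / 0.025 → 2504 (rounded up).
Base layers: 3 × (60.1 + 8.97) → 207.21 s.
Normal layers = 2501 × (2.16 + 8.97), so 27836.13 s.
Sum: 207.21 + 27836.13 = 28043.34 s → 7.79 hours.

7.79 hours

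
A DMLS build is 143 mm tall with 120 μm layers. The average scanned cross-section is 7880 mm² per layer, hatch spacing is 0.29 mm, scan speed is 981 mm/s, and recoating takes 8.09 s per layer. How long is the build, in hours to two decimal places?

11.85 hours

Layer count = ceil(143 / 0.12) = 1192.
Hatch length per layer: 7880 / 0.29 → 27172.4 mm.
Scan time per layer = 27172.4 / 981 = 27.6987 s.
Layer cycle = 27.6987 + 8.09 = 35.7887 s.
1192 layers × 35.7887 s/layer = 42660.1304 s, i.e. 11.85 hours.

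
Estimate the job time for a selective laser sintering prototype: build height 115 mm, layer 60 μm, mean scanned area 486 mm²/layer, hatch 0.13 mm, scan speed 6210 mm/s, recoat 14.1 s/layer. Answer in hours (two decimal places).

Layers = ⌈115/0.06⌉ = 1917.
Per-layer scan distance = 486 / 0.13 = 3738.5 mm.
Laser time per layer = 3738.5 / 6210, so 0.602 s.
Time per layer = 0.602 + 14.1 = 14.702 s.
Build time = 1917 × 14.702 = 28183.734 s = 7.83 hours.

7.83 hours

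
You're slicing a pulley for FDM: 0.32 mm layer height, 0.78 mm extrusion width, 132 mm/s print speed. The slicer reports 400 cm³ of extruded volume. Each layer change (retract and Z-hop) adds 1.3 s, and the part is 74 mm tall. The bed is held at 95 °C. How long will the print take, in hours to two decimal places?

3.46 hours

Line area = 0.32 × 0.78 = 0.2496 mm².
Toolpath length = 400 cm³ / 0.2496 mm² = 400000 / 0.2496 = 1602564.1 mm.
Time extruding = 1602564.1 / 132, so 12140.6 s.
Layers = ⌈74/0.32⌉ = 232.
Non-print overhead: 232 × 1.3 → 301.6 s.
Altogether 12140.6 + 301.6 = 12442.2 s, i.e. 3.46 hours.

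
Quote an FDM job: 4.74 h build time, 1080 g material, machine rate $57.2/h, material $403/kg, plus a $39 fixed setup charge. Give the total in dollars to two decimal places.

$745.37

Machine cost: 57.2 × 4.74 → $271.128.
Material cost = 403 × 1080/1000 = $435.24.
Total = 271.128 + 435.24 + 39 = 745.368 ≈ $745.37.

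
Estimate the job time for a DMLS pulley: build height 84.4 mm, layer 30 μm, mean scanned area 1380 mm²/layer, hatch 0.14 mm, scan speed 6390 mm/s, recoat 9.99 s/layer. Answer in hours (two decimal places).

Number of layers: 84.4 / 0.03 → 2814 (rounded up).
Hatch length per layer = 1380 / 0.14 = 9857.1 mm.
Scan time per layer = 9857.1 / 6390 = 1.5426 s.
Per-layer time: 1.5426 + 9.99 → 11.5326 s.
Build time = 2814 × 11.5326 = 32452.7364 s = 9.01 hours.

9.01 hours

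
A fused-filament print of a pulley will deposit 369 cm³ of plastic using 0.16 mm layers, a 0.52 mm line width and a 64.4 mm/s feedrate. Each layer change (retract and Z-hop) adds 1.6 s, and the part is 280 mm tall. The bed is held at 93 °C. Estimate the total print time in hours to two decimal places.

Bead cross-section: 0.16 × 0.52 → 0.0832 mm².
Total extruded path = 369000/0.0832 = 4435096.2 mm.
Print-move time = 4435096.2 / 64.4, so 68868 s.
Number of layers: 280 / 0.16 → 1750 (rounded up).
Layer-change overhead = 1750 × 1.6, so 2800 s.
Total = 68868 + 2800 = 71668 s = 19.91 hours.

19.91 hours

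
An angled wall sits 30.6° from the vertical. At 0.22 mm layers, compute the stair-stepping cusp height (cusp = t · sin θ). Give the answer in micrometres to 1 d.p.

sin(30.6°) = 0.5090, so cusp = 0.22 × 0.5090 = 0.11198 mm → 112.0 μm.

112.0 μm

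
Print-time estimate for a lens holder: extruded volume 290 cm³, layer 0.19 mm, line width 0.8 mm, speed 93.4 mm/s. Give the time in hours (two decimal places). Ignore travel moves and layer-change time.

5.67 hours

Extrusion cross-section: 0.19 × 0.8 → 0.152 mm².
Toolpath length = 290 cm³ / 0.152 mm² = 290000 / 0.152 = 1907894.7 mm.
Extrusion time: 1907894.7 / 93.4 → 20427.1 s.
That's 20427.1 s → 5.67 hours.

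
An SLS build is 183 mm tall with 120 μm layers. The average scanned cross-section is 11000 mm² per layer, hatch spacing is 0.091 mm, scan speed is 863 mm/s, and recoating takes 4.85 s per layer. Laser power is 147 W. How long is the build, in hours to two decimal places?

61.39 hours

Layers = ⌈183/0.12⌉ = 1525.
Scan path per layer = 11000 / 0.091, so 120879.1 mm.
Scan time per layer = 120879.1 / 863, so 140.0685 s.
Time per layer: 140.0685 + 4.85 → 144.9185 s.
Total: 1525 × 144.9185 s = 221000.7125 s → 61.39 hours.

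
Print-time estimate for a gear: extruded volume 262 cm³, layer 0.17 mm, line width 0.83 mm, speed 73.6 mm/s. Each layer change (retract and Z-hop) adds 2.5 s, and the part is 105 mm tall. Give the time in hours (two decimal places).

Line area: 0.17 × 0.83 → 0.1411 mm².
Total extruded path = 262000/0.1411 = 1856839.1 mm.
Time extruding: 1856839.1 / 73.6 → 25228.8 s.
Layers = ⌈105/0.17⌉ = 618.
Layer-change overhead: 618 × 2.5 → 1545 s.
Total = 25228.8 + 1545 = 26773.8 s = 7.44 hours.

7.44 hours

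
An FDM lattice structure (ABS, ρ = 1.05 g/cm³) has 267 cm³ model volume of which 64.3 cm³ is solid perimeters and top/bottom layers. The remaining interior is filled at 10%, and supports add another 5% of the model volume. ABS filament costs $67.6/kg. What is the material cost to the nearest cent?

Infill region = 267 − 64.3, so 202.7 cm³.
Infill volume = 0.10 × 202.7, so 20.27 cm³.
Support: 0.05 × 267 → 13.35 cm³.
Total extruded = 64.3 + 20.27 + 13.35, so 97.92 cm³.
Mass = 97.92 × 1.05 = 102.816 g.
Cost = 102.816 g / 1000 × $67.6/kg = $6.95.

$6.95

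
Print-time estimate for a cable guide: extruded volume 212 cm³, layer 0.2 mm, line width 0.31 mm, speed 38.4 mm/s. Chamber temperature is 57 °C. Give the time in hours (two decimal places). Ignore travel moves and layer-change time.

Bead cross-section: 0.2 × 0.31 → 0.062 mm².
Toolpath length = 212 cm³ / 0.062 mm² = 212000 / 0.062 = 3419354.8 mm.
Extrusion time = 3419354.8 / 38.4, so 89045.7 s.
In the requested units: 89045.7 s = 24.73 hours.

24.73 hours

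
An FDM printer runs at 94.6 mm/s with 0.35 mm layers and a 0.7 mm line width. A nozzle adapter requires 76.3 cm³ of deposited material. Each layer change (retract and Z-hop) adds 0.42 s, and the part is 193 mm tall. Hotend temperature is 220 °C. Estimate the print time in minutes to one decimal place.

Bead cross-section = 0.35 × 0.7 = 0.245 mm².
Path length: 76300 mm³ / 0.245 mm² → 311428.6 mm.
Time extruding = 311428.6 / 94.6, so 3292.1 s.
Number of layers: 193 / 0.35 → 552 (rounded up).
Layer-change overhead = 552 × 0.42, so 231.84 s.
Total = 3292.1 + 231.84 = 3523.94 s = 58.7 minutes.

58.7 minutes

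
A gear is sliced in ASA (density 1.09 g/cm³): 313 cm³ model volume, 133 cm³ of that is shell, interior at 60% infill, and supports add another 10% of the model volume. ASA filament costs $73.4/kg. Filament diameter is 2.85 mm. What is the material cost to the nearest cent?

$21.79

Infill region: 313 − 133 → 180 cm³.
Infill deposited = 0.60 × 180 = 108 cm³.
Support = 0.10 × 313, so 31.3 cm³.
Deposited volume: 133 + 108 + 31.3 → 272.3 cm³.
Mass = 272.3 × 1.09, so 296.807 g.
Cost = 296.807 g / 1000 × $73.4/kg = $21.79.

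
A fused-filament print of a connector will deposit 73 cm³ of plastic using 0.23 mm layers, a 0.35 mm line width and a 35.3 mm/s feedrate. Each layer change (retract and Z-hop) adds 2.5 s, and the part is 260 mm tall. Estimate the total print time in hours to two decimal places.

Extrusion cross-section: 0.23 × 0.35 → 0.0805 mm².
Total extruded path = 73000/0.0805 = 906832.3 mm.
Time extruding = 906832.3 / 35.3, so 25689.3 s.
Layer count = ceil(260 / 0.23) = 1131.
Layer-change overhead: 1131 × 2.5 → 2827.5 s.
Total = 25689.3 + 2827.5 = 28516.8 s = 7.92 hours.

7.92 hours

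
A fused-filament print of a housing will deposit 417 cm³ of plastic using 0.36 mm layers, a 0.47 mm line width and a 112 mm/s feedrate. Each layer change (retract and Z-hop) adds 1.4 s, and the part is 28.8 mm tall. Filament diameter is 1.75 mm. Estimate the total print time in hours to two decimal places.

6.14 hours

Extrusion cross-section = 0.36 × 0.47, so 0.1692 mm².
Path length: 417000 mm³ / 0.1692 mm² → 2464539 mm.
Extrusion time = 2464539 / 112 = 22004.8 s.
Layers = ⌈28.8/0.36⌉ = 80.
Non-print overhead: 80 × 1.4 → 112 s.
Altogether 22004.8 + 112 = 22116.8 s, i.e. 6.14 hours.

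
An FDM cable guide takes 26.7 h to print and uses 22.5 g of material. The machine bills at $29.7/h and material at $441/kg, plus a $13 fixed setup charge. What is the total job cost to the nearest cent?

$815.91

Machine cost = 29.7 × 26.7, so $792.99.
Material cost = 441 × 22.5/1000 = $9.9225.
Total = 792.99 + 9.9225 + 13 = 815.9125 ≈ $815.91.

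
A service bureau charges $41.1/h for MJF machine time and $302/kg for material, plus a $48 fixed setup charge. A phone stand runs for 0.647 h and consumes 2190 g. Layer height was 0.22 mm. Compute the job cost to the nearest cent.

Machine cost = 41.1 × 0.647, so $26.5917.
Feedstock cost = 302 × 2190/1000 = $661.38.
Total = 26.5917 + 661.38 + 48 = 735.9717 ≈ $735.97.

$735.97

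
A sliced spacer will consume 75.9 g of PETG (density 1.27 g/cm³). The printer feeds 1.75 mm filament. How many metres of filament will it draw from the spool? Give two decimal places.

24.85 m

Volume = 75.9 g / 1.27 g·cm⁻³ = 59.7638 cm³ = 59763.8 mm³.
Cross-section of 1.75 mm filament: π·(1.75/2)² = 2.4053 mm².
L = V/A = 59763.8/2.4053 = 24846.71 mm → 24.85 m.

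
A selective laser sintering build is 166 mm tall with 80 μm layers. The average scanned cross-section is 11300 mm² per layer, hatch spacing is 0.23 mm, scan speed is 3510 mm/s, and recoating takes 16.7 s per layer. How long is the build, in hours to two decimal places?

17.69 hours

Layers = ⌈166/0.08⌉ = 2075.
Scan path per layer = 11300 / 0.23, so 49130.4 mm.
Laser time per layer: 49130.4 / 3510 → 13.9973 s.
Per-layer time: 13.9973 + 16.7 → 30.6973 s.
2075 layers × 30.6973 s/layer = 63696.8975 s, i.e. 17.69 hours.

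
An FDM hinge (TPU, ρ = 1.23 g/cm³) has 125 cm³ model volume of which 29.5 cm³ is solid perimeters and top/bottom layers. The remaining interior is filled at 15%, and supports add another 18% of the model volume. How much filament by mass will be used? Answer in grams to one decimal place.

Volume inside the shell = 125 − 29.5 = 95.5 cm³.
Infill volume = 0.15 × 95.5 = 14.325 cm³.
Support: 0.18 × 125 → 22.5 cm³.
Deposited volume: 29.5 + 14.325 + 22.5 → 66.325 cm³.
Mass: 66.325 × 1.23 → 81.57975 g.

81.6 g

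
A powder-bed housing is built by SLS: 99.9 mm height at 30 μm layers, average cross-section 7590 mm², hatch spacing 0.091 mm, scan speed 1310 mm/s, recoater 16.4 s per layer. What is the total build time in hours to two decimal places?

74.06 hours

Layer count = ceil(99.9 / 0.03) = 3330.
Hatch length per layer: 7590 / 0.091 → 83406.6 mm.
Per-layer scan time: 83406.6 / 1310 → 63.6692 s.
Per-layer time = 63.6692 + 16.4, so 80.0692 s.
Build time = 3330 × 80.0692 = 266630.436 s = 74.06 hours.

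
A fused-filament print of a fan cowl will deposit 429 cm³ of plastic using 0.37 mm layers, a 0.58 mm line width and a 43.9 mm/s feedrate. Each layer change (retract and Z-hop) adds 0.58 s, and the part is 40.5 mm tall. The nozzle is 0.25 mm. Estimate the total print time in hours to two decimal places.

Line area = 0.37 × 0.58, so 0.2146 mm².
Toolpath length = 429 cm³ / 0.2146 mm² = 429000 / 0.2146 = 1999068 mm.
Time extruding: 1999068 / 43.9 → 45536.9 s.
Number of layers: 40.5 / 0.37 → 110 (rounded up).
Layer-change overhead = 110 × 0.58 = 63.8 s.
Total = 45536.9 + 63.8 = 45600.7 s = 12.67 hours.

12.67 hours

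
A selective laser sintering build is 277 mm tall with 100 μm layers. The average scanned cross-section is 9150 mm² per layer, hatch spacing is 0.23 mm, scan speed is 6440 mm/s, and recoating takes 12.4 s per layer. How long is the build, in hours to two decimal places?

14.29 hours

Number of layers: 277 / 0.1 → 2770 (rounded up).
Per-layer scan distance = 9150 / 0.23, so 39782.6 mm.
Laser time per layer = 39782.6 / 6440, so 6.1774 s.
Time per layer: 6.1774 + 12.4 → 18.5774 s.
Total: 2770 × 18.5774 s = 51459.398 s → 14.29 hours.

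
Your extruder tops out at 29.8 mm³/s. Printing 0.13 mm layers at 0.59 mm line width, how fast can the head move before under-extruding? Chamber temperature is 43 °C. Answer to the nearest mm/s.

389 mm/s

Extrusion cross-section = 0.13 × 0.59 = 0.0767 mm².
Max speed = 29.8 / 0.0767 = 388.53 ≈ 389 mm/s.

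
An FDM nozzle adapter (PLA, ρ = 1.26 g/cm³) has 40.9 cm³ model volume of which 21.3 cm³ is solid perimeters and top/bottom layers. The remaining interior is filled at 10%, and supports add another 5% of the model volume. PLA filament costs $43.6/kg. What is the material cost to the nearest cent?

Volume inside the shell = 40.9 − 21.3 = 19.6 cm³.
Infill deposited = 0.10 × 19.6, so 1.96 cm³.
Support: 0.05 × 40.9 → 2.045 cm³.
Total extruded = 21.3 + 1.96 + 2.045, so 25.305 cm³.
Mass = 25.305 × 1.26 = 31.8843 g.
At $43.6/kg: 31.8843/1000 × 43.6 = $1.39.

$1.39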